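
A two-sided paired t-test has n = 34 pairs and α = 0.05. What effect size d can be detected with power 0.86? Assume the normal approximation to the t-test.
d ≈ 0.52

Minimum detectable effect (paired t-test, normal approximation):
d = (z_{α/2} + z_β) / √n
d = (1.960 + 1.080) / √34
d = 3.040 / 5.831
d ≈ 0.52

By Cohen's convention (0.2 small / 0.5 medium / 0.8 large): medium effect.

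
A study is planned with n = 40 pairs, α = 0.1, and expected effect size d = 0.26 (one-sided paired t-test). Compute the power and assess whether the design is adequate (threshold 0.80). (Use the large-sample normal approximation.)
Power ≈ 0.64; the study is underpowered (power < 0.80)

Power calculation (paired t-test, normal approximation):
z_β = d · √n - z_α
z_β = 0.26 · √40 - 1.282
z_β = 0.26 · 6.325 - 1.282
z_β = 0.363

Power = Φ(z_β) = Φ(0.363) ≈ 0.642

Effect size d = 0.26 is small by Cohen's convention (0.2/0.5/0.8).

Threshold: power ≥ 0.80 is conventionally adequate.
Power ≈ 0.64 → the study is underpowered (power < 0.80).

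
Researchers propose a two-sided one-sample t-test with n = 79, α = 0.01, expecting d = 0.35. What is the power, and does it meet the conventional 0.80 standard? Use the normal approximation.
Power ≈ 0.70; the study is underpowered (power < 0.80)

Power calculation (one-sample t-test, normal approximation):
z_β = d · √n - z_{α/2}
z_β = 0.35 · √79 - 2.576
z_β = 0.35 · 8.888 - 2.576
z_β = 0.535

Power = Φ(z_β) = Φ(0.535) ≈ 0.704

Effect size d = 0.35 is small by Cohen's convention (0.2/0.5/0.8).

Threshold: power ≥ 0.80 is conventionally adequate.
Power ≈ 0.70 → the study is underpowered (power < 0.80).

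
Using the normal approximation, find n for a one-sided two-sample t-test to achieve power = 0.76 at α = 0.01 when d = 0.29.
n = 219 per group

Sample size formula (two-sample t-test, normal approximation):
n = 2 · ((z_α + z_β) / d)²

z_α = 2.326 (for α = 0.01, one-sided)
z_β = 0.706 (for power = 0.76)
d = 0.29

n = 2 · ((2.326 + 0.706) / 0.29)²
n = 2 · (10.455)²
n ≈ 218.61
Round up to the next whole number: n = 219 per group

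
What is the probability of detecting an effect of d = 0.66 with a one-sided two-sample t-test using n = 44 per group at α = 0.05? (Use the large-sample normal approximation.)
Power ≈ 0.93

Power calculation (two-sample t-test, normal approximation):
z_β = d · √(n/2) - z_α
z_β = 0.66 · √(44/2) - 1.645
z_β = 0.66 · 4.690 - 1.645
z_β = 1.451

Power = Φ(z_β) = Φ(1.451) ≈ 0.927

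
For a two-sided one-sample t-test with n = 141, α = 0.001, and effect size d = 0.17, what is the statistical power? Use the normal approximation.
Power ≈ 0.10

Power calculation (one-sample t-test, normal approximation):
z_β = d · √n - z_{α/2}
z_β = 0.17 · √141 - 3.291
z_β = 0.17 · 11.874 - 3.291
z_β = -1.272

Power = Φ(z_β) = Φ(-1.272) ≈ 0.102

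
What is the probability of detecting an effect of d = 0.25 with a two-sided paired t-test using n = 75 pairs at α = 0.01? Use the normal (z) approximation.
Power ≈ 0.34

Power calculation (paired t-test, normal approximation):
z_β = d · √n - z_{α/2}
z_β = 0.25 · √75 - 2.576
z_β = 0.25 · 8.660 - 2.576
z_β = -0.411

Power = Φ(z_β) = Φ(-0.411) ≈ 0.341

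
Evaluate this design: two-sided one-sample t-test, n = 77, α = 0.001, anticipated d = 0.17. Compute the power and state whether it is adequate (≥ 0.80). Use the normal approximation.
Power ≈ 0.04; the study is underpowered (power < 0.80)

Power calculation (one-sample t-test, normal approximation):
z_β = d · √n - z_{α/2}
z_β = 0.17 · √77 - 3.291
z_β = 0.17 · 8.775 - 3.291
z_β = -1.799

Power = Φ(z_β) = Φ(-1.799) ≈ 0.036

Effect size d = 0.17 is very small by Cohen's convention (0.2/0.5/0.8).

Threshold: power ≥ 0.80 is conventionally adequate.
Power ≈ 0.04 → the study is underpowered (power < 0.80).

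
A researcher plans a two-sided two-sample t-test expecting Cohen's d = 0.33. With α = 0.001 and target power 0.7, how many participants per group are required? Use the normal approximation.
n = 268 per group

Sample size formula (two-sample t-test, normal approximation):
n = 2 · ((z_{α/2} + z_β) / d)²

z_{α/2} = 3.291 (for α = 0.001, two-sided)
z_β = 0.524 (for power = 0.7)
d = 0.33

n = 2 · ((3.291 + 0.524) / 0.33)²
n = 2 · (11.561)²
n ≈ 267.31
Round up to the next whole number: n = 268 per group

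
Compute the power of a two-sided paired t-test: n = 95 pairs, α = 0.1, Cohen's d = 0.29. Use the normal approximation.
Power ≈ 0.88

Power calculation (paired t-test, normal approximation):
z_β = d · √n - z_{α/2}
z_β = 0.29 · √95 - 1.645
z_β = 0.29 · 9.747 - 1.645
z_β = 1.182

Power = Φ(z_β) = Φ(1.182) ≈ 0.881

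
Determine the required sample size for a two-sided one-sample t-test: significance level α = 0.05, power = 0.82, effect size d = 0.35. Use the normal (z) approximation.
n = 68

Sample size formula (one-sample t-test, normal approximation):
n = ((z_{α/2} + z_β) / d)²

z_{α/2} = 1.960 (for α = 0.05, two-sided)
z_β = 0.915 (for power = 0.82)
d = 0.35

n = ((1.960 + 0.915) / 0.35)²
n = (8.214)²
n ≈ 67.47
Round up to the next whole number: n = 68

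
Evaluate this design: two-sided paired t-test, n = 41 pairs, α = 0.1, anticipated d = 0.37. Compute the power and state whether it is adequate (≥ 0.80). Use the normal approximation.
Power ≈ 0.77; the study is underpowered (power < 0.80)

Power calculation (paired t-test, normal approximation):
z_β = d · √n - z_{α/2}
z_β = 0.37 · √41 - 1.645
z_β = 0.37 · 6.403 - 1.645
z_β = 0.724

Power = Φ(z_β) = Φ(0.724) ≈ 0.766

Effect size d = 0.37 is small by Cohen's convention (0.2/0.5/0.8).

Threshold: power ≥ 0.80 is conventionally adequate.
Power ≈ 0.77 → the study is underpowered (power < 0.80).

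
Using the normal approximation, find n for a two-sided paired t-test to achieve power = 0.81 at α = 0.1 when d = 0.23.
n = 121 pairs

Sample size formula (paired t-test, normal approximation):
n = ((z_{α/2} + z_β) / d)²

z_{α/2} = 1.645 (for α = 0.1, two-sided)
z_β = 0.878 (for power = 0.81)
d = 0.23

n = ((1.645 + 0.878) / 0.23)²
n = (10.970)²
n ≈ 120.34
Round up to the next whole number: n = 121 pairs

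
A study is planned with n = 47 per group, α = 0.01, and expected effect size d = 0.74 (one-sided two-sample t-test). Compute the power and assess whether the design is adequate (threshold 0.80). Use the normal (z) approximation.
Power ≈ 0.90; the study is adequately powered (power ≥ 0.80)

Power calculation (two-sample t-test, normal approximation):
z_β = d · √(n/2) - z_α
z_β = 0.74 · √(47/2) - 2.326
z_β = 0.74 · 4.848 - 2.326
z_β = 1.261

Power = Φ(z_β) = Φ(1.261) ≈ 0.896

Effect size d = 0.74 is medium by Cohen's convention (0.2/0.5/0.8).

Threshold: power ≥ 0.80 is conventionally adequate.
Power ≈ 0.90 → the study is adequately powered (power ≥ 0.80).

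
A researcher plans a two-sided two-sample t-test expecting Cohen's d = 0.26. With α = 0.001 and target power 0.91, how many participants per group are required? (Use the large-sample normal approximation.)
n = 635 per group

Sample size formula (two-sample t-test, normal approximation):
n = 2 · ((z_{α/2} + z_β) / d)²

z_{α/2} = 3.291 (for α = 0.001, two-sided)
z_β = 1.341 (for power = 0.91)
d = 0.26

n = 2 · ((3.291 + 1.341) / 0.26)²
n = 2 · (17.815)²
n ≈ 634.75
Round up to the next whole number: n = 635 per group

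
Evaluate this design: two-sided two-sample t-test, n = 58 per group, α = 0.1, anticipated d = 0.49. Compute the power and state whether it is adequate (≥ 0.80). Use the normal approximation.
Power ≈ 0.84; the study is adequately powered (power ≥ 0.80)

Power calculation (two-sample t-test, normal approximation):
z_β = d · √(n/2) - z_{α/2}
z_β = 0.49 · √(58/2) - 1.645
z_β = 0.49 · 5.385 - 1.645
z_β = 0.994

Power = Φ(z_β) = Φ(0.994) ≈ 0.840

Effect size d = 0.49 is small by Cohen's convention (0.2/0.5/0.8).

Threshold: power ≥ 0.80 is conventionally adequate.
Power ≈ 0.84 → the study is adequately powered (power ≥ 0.80).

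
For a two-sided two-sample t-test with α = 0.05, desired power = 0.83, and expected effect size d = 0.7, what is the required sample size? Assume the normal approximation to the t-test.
n = 35 per group

Sample size formula (two-sample t-test, normal approximation):
n = 2 · ((z_{α/2} + z_β) / d)²

z_{α/2} = 1.960 (for α = 0.05, two-sided)
z_β = 0.954 (for power = 0.83)
d = 0.7

n = 2 · ((1.960 + 0.954) / 0.7)²
n = 2 · (4.163)²
n ≈ 34.66
Round up to the next whole number: n = 35 per group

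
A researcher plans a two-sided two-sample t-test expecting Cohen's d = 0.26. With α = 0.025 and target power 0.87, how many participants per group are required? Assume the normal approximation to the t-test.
n = 336 per group

Sample size formula (two-sample t-test, normal approximation):
n = 2 · ((z_{α/2} + z_β) / d)²

z_{α/2} = 2.241 (for α = 0.025, two-sided)
z_β = 1.126 (for power = 0.87)
d = 0.26

n = 2 · ((2.241 + 1.126) / 0.26)²
n = 2 · (12.950)²
n ≈ 335.40
Round up to the next whole number: n = 336 per group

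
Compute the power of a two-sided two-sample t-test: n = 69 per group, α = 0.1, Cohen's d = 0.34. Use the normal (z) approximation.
Power ≈ 0.64

Power calculation (two-sample t-test, normal approximation):
z_β = d · √(n/2) - z_{α/2}
z_β = 0.34 · √(69/2) - 1.645
z_β = 0.34 · 5.874 - 1.645
z_β = 0.352

Power = Φ(z_β) = Φ(0.352) ≈ 0.638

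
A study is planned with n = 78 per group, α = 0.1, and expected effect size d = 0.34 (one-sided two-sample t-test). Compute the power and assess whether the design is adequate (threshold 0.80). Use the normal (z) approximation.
Power ≈ 0.80; the study is adequately powered (power ≥ 0.80)

Power calculation (two-sample t-test, normal approximation):
z_β = d · √(n/2) - z_α
z_β = 0.34 · √(78/2) - 1.282
z_β = 0.34 · 6.245 - 1.282
z_β = 0.842

Power = Φ(z_β) = Φ(0.842) ≈ 0.800

Effect size d = 0.34 is small by Cohen's convention (0.2/0.5/0.8).

Threshold: power ≥ 0.80 is conventionally adequate.
Power ≈ 0.80 → the study is adequately powered (power ≥ 0.80).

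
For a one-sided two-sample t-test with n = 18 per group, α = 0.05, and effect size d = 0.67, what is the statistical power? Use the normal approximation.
Power ≈ 0.64

Power calculation (two-sample t-test, normal approximation):
z_β = d · √(n/2) - z_α
z_β = 0.67 · √(18/2) - 1.645
z_β = 0.67 · 3.000 - 1.645
z_β = 0.365

Power = Φ(z_β) = Φ(0.365) ≈ 0.642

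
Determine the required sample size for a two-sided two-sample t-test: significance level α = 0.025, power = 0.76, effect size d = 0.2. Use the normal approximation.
n = 435 per group

Sample size formula (two-sample t-test, normal approximation):
n = 2 · ((z_{α/2} + z_β) / d)²

z_{α/2} = 2.241 (for α = 0.025, two-sided)
z_β = 0.706 (for power = 0.76)
d = 0.2

n = 2 · ((2.241 + 0.706) / 0.2)²
n = 2 · (14.735)²
n ≈ 434.24
Round up to the next whole number: n = 435 per group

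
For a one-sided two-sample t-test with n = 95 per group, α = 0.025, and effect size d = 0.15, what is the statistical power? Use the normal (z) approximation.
Power ≈ 0.18

Power calculation (two-sample t-test, normal approximation):
z_β = d · √(n/2) - z_α
z_β = 0.15 · √(95/2) - 1.960
z_β = 0.15 · 6.892 - 1.960
z_β = -0.926

Power = Φ(z_β) = Φ(-0.926) ≈ 0.177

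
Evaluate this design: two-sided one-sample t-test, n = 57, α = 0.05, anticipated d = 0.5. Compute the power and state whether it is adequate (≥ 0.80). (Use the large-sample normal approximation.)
Power ≈ 0.97; the study is adequately powered (power ≥ 0.80)

Power calculation (one-sample t-test, normal approximation):
z_β = d · √n - z_{α/2}
z_β = 0.5 · √57 - 1.960
z_β = 0.5 · 7.550 - 1.960
z_β = 1.815

Power = Φ(z_β) = Φ(1.815) ≈ 0.965

Effect size d = 0.5 is medium by Cohen's convention (0.2/0.5/0.8).

Threshold: power ≥ 0.80 is conventionally adequate.
Power ≈ 0.97 → the study is adequately powered (power ≥ 0.80).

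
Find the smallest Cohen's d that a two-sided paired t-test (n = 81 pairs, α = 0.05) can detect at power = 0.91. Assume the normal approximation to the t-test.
d ≈ 0.37

Minimum detectable effect (paired t-test, normal approximation):
d = (z_{α/2} + z_β) / √n
d = (1.960 + 1.341) / √81
d = 3.301 / 9.000
d ≈ 0.37

By Cohen's convention (0.2 small / 0.5 medium / 0.8 large): small effect.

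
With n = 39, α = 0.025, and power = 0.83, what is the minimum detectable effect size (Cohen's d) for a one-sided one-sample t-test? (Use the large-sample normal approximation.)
d ≈ 0.47

Minimum detectable effect (one-sample t-test, normal approximation):
d = (z_α + z_β) / √n
d = (1.960 + 0.954) / √39
d = 2.914 / 6.245
d ≈ 0.47

By Cohen's convention (0.2 small / 0.5 medium / 0.8 large): small effect.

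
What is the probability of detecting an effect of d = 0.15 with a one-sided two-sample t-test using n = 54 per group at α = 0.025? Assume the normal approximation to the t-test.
Power ≈ 0.12

Power calculation (two-sample t-test, normal approximation):
z_β = d · √(n/2) - z_α
z_β = 0.15 · √(54/2) - 1.960
z_β = 0.15 · 5.196 - 1.960
z_β = -1.181

Power = Φ(z_β) = Φ(-1.181) ≈ 0.119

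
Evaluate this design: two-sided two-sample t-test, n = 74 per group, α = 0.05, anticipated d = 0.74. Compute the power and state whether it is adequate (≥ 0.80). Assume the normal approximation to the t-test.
Power ≈ 0.99; the study is adequately powered (power ≥ 0.80)

Power calculation (two-sample t-test, normal approximation):
z_β = d · √(n/2) - z_{α/2}
z_β = 0.74 · √(74/2) - 1.960
z_β = 0.74 · 6.083 - 1.960
z_β = 2.541

Power = Φ(z_β) = Φ(2.541) ≈ 0.994

Effect size d = 0.74 is medium by Cohen's convention (0.2/0.5/0.8).

Threshold: power ≥ 0.80 is conventionally adequate.
Power ≈ 0.99 → the study is adequately powered (power ≥ 0.80).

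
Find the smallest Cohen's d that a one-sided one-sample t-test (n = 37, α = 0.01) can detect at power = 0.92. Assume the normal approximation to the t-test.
d ≈ 0.61

Minimum detectable effect (one-sample t-test, normal approximation):
d = (z_α + z_β) / √n
d = (2.326 + 1.405) / √37
d = 3.731 / 6.083
d ≈ 0.61

By Cohen's convention (0.2 small / 0.5 medium / 0.8 large): medium effect.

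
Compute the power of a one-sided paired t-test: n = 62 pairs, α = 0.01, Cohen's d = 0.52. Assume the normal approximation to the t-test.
Power ≈ 0.96

Power calculation (paired t-test, normal approximation):
z_β = d · √n - z_α
z_β = 0.52 · √62 - 2.326
z_β = 0.52 · 7.874 - 2.326
z_β = 1.768

Power = Φ(z_β) = Φ(1.768) ≈ 0.961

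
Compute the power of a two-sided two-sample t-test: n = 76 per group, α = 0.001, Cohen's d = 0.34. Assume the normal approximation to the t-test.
Power ≈ 0.12

Power calculation (two-sample t-test, normal approximation):
z_β = d · √(n/2) - z_{α/2}
z_β = 0.34 · √(76/2) - 3.291
z_β = 0.34 · 6.164 - 3.291
z_β = -1.195

Power = Φ(z_β) = Φ(-1.195) ≈ 0.116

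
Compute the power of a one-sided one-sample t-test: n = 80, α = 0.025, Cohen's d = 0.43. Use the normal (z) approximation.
Power ≈ 0.97

Power calculation (one-sample t-test, normal approximation):
z_β = d · √n - z_α
z_β = 0.43 · √80 - 1.960
z_β = 0.43 · 8.944 - 1.960
z_β = 1.886

Power = Φ(z_β) = Φ(1.886) ≈ 0.970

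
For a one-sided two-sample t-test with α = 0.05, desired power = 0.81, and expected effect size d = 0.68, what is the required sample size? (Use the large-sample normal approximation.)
n = 28 per group

Sample size formula (two-sample t-test, normal approximation):
n = 2 · ((z_α + z_β) / d)²

z_α = 1.645 (for α = 0.05, one-sided)
z_β = 0.878 (for power = 0.81)
d = 0.68

n = 2 · ((1.645 + 0.878) / 0.68)²
n = 2 · (3.710)²
n ≈ 27.53
Round up to the next whole number: n = 28 per group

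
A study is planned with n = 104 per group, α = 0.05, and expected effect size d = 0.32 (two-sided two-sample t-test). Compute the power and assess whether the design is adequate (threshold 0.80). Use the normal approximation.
Power ≈ 0.64; the study is underpowered (power < 0.80)

Power calculation (two-sample t-test, normal approximation):
z_β = d · √(n/2) - z_{α/2}
z_β = 0.32 · √(104/2) - 1.960
z_β = 0.32 · 7.211 - 1.960
z_β = 0.348

Power = Φ(z_β) = Φ(0.348) ≈ 0.636

Effect size d = 0.32 is small by Cohen's convention (0.2/0.5/0.8).

Threshold: power ≥ 0.80 is conventionally adequate.
Power ≈ 0.64 → the study is underpowered (power < 0.80).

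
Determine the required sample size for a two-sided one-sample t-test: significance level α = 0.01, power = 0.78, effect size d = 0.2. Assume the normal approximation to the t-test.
n = 281

Sample size formula (one-sample t-test, normal approximation):
n = ((z_{α/2} + z_β) / d)²

z_{α/2} = 2.576 (for α = 0.01, two-sided)
z_β = 0.772 (for power = 0.78)
d = 0.2

n = ((2.576 + 0.772) / 0.2)²
n = (16.740)²
n ≈ 280.23
Round up to the next whole number: n = 281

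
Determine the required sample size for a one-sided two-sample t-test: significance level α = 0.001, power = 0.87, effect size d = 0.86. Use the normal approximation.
n = 49 per group

Sample size formula (two-sample t-test, normal approximation):
n = 2 · ((z_α + z_β) / d)²

z_α = 3.090 (for α = 0.001, one-sided)
z_β = 1.126 (for power = 0.87)
d = 0.86

n = 2 · ((3.090 + 1.126) / 0.86)²
n = 2 · (4.902)²
n ≈ 48.06
Round up to the next whole number: n = 49 per group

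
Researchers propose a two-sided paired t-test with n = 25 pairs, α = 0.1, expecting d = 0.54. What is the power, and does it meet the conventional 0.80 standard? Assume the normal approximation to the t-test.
Power ≈ 0.85; the study is adequately powered (power ≥ 0.80)

Power calculation (paired t-test, normal approximation):
z_β = d · √n - z_{α/2}
z_β = 0.54 · √25 - 1.645
z_β = 0.54 · 5.000 - 1.645
z_β = 1.055

Power = Φ(z_β) = Φ(1.055) ≈ 0.854

Effect size d = 0.54 is medium by Cohen's convention (0.2/0.5/0.8).

Threshold: power ≥ 0.80 is conventionally adequate.
Power ≈ 0.85 → the study is adequately powered (power ≥ 0.80).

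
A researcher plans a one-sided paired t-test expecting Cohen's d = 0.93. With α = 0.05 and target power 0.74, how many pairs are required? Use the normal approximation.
n = 7 pairs

Sample size formula (paired t-test, normal approximation):
n = ((z_α + z_β) / d)²

z_α = 1.645 (for α = 0.05, one-sided)
z_β = 0.643 (for power = 0.74)
d = 0.93

n = ((1.645 + 0.643) / 0.93)²
n = (2.460)²
n ≈ 6.05
Round up to the next whole number: n = 7 pairs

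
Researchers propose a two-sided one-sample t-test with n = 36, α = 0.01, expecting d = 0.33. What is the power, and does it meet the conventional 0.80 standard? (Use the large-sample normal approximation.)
Power ≈ 0.28; the study is underpowered (power < 0.80)

Power calculation (one-sample t-test, normal approximation):
z_β = d · √n - z_{α/2}
z_β = 0.33 · √36 - 2.576
z_β = 0.33 · 6.000 - 2.576
z_β = -0.596

Power = Φ(z_β) = Φ(-0.596) ≈ 0.276

Effect size d = 0.33 is small by Cohen's convention (0.2/0.5/0.8).

Threshold: power ≥ 0.80 is conventionally adequate.
Power ≈ 0.28 → the study is underpowered (power < 0.80).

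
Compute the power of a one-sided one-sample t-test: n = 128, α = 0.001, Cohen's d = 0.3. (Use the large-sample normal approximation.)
Power ≈ 0.62

Power calculation (one-sample t-test, normal approximation):
z_β = d · √n - z_α
z_β = 0.3 · √128 - 3.090
z_β = 0.3 · 11.314 - 3.090
z_β = 0.304

Power = Φ(z_β) = Φ(0.304) ≈ 0.619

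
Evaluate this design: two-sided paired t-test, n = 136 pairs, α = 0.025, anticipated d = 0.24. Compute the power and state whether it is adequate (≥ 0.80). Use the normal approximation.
Power ≈ 0.71; the study is underpowered (power < 0.80)

Power calculation (paired t-test, normal approximation):
z_β = d · √n - z_{α/2}
z_β = 0.24 · √136 - 2.241
z_β = 0.24 · 11.662 - 2.241
z_β = 0.557

Power = Φ(z_β) = Φ(0.557) ≈ 0.711

Effect size d = 0.24 is small by Cohen's convention (0.2/0.5/0.8).

Threshold: power ≥ 0.80 is conventionally adequate.
Power ≈ 0.71 → the study is underpowered (power < 0.80).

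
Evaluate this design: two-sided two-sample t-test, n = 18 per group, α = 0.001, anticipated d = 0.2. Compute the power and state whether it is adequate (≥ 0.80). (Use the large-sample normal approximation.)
Power ≈ 0.00; the study is underpowered (power < 0.80)

Power calculation (two-sample t-test, normal approximation):
z_β = d · √(n/2) - z_{α/2}
z_β = 0.2 · √(18/2) - 3.291
z_β = 0.2 · 3.000 - 3.291
z_β = -2.691

Power = Φ(z_β) = Φ(-2.691) ≈ 0.004

Effect size d = 0.2 is small by Cohen's convention (0.2/0.5/0.8).

Threshold: power ≥ 0.80 is conventionally adequate.
Power ≈ 0.00 → the study is underpowered (power < 0.80).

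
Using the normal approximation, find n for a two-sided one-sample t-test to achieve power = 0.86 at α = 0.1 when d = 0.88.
n = 10

Sample size formula (one-sample t-test, normal approximation):
n = ((z_{α/2} + z_β) / d)²

z_{α/2} = 1.645 (for α = 0.1, two-sided)
z_β = 1.080 (for power = 0.86)
d = 0.88

n = ((1.645 + 1.080) / 0.88)²
n = (3.097)²
n ≈ 9.59
Round up to the next whole number: n = 10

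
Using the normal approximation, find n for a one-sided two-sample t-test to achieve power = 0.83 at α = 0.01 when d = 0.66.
n = 50 per group

Sample size formula (two-sample t-test, normal approximation):
n = 2 · ((z_α + z_β) / d)²

z_α = 2.326 (for α = 0.01, one-sided)
z_β = 0.954 (for power = 0.83)
d = 0.66

n = 2 · ((2.326 + 0.954) / 0.66)²
n = 2 · (4.970)²
n ≈ 49.40
Round up to the next whole number: n = 50 per group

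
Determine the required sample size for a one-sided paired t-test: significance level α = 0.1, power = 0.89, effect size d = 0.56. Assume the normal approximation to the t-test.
n = 21 pairs

Sample size formula (paired t-test, normal approximation):
n = ((z_α + z_β) / d)²

z_α = 1.282 (for α = 0.1, one-sided)
z_β = 1.227 (for power = 0.89)
d = 0.56

n = ((1.282 + 1.227) / 0.56)²
n = (4.480)²
n ≈ 20.07
Round up to the next whole number: n = 21 pairs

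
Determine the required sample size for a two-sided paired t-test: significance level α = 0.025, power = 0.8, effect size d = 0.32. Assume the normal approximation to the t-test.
n = 93 pairs

Sample size formula (paired t-test, normal approximation):
n = ((z_{α/2} + z_β) / d)²

z_{α/2} = 2.241 (for α = 0.025, two-sided)
z_β = 0.842 (for power = 0.8)
d = 0.32

n = ((2.241 + 0.842) / 0.32)²
n = (9.634)²
n ≈ 92.81
Round up to the next whole number: n = 93 pairs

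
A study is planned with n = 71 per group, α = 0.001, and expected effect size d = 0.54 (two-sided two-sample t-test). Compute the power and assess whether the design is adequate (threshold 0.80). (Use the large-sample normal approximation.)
Power ≈ 0.47; the study is underpowered (power < 0.80)

Power calculation (two-sample t-test, normal approximation):
z_β = d · √(n/2) - z_{α/2}
z_β = 0.54 · √(71/2) - 3.291
z_β = 0.54 · 5.958 - 3.291
z_β = -0.073

Power = Φ(z_β) = Φ(-0.073) ≈ 0.471

Effect size d = 0.54 is medium by Cohen's convention (0.2/0.5/0.8).

Threshold: power ≥ 0.80 is conventionally adequate.
Power ≈ 0.47 → the study is underpowered (power < 0.80).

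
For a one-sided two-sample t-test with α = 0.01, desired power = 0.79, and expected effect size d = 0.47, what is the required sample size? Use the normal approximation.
n = 89 per group

Sample size formula (two-sample t-test, normal approximation):
n = 2 · ((z_α + z_β) / d)²

z_α = 2.326 (for α = 0.01, one-sided)
z_β = 0.806 (for power = 0.79)
d = 0.47

n = 2 · ((2.326 + 0.806) / 0.47)²
n = 2 · (6.664)²
n ≈ 88.82
Round up to the next whole number: n = 89 per group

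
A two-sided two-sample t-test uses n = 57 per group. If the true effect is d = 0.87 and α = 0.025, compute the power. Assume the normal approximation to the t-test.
Power ≈ 0.99

Power calculation (two-sample t-test, normal approximation):
z_β = d · √(n/2) - z_{α/2}
z_β = 0.87 · √(57/2) - 2.241
z_β = 0.87 · 5.339 - 2.241
z_β = 2.403

Power = Φ(z_β) = Φ(2.403) ≈ 0.992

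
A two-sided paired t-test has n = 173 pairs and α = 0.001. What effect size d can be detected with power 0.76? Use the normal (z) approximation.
d ≈ 0.30

Minimum detectable effect (paired t-test, normal approximation):
d = (z_{α/2} + z_β) / √n
d = (3.291 + 0.706) / √173
d = 3.997 / 13.153
d ≈ 0.30

By Cohen's convention (0.2 small / 0.5 medium / 0.8 large): small effect.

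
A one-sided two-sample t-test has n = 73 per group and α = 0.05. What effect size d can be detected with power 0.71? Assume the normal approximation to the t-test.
d ≈ 0.36

Minimum detectable effect (two-sample t-test, normal approximation):
d = (z_α + z_β) / √(n/2)
d = (1.645 + 0.553) / √(73/2)
d = 2.198 / 6.042
d ≈ 0.36

By Cohen's convention (0.2 small / 0.5 medium / 0.8 large): small effect.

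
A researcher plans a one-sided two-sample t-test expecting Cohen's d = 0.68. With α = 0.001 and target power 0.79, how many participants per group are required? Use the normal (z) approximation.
n = 66 per group

Sample size formula (two-sample t-test, normal approximation):
n = 2 · ((z_α + z_β) / d)²

z_α = 3.090 (for α = 0.001, one-sided)
z_β = 0.806 (for power = 0.79)
d = 0.68

n = 2 · ((3.090 + 0.806) / 0.68)²
n = 2 · (5.729)²
n ≈ 65.64
Round up to the next whole number: n = 66 per group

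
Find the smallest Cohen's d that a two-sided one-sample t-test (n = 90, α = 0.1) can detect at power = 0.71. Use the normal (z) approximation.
d ≈ 0.23

Minimum detectable effect (one-sample t-test, normal approximation):
d = (z_{α/2} + z_β) / √n
d = (1.645 + 0.553) / √90
d = 2.198 / 9.487
d ≈ 0.23

By Cohen's convention (0.2 small / 0.5 medium / 0.8 large): small effect.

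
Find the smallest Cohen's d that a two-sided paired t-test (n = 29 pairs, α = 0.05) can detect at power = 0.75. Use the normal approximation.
d ≈ 0.49

Minimum detectable effect (paired t-test, normal approximation):
d = (z_{α/2} + z_β) / √n
d = (1.960 + 0.674) / √29
d = 2.634 / 5.385
d ≈ 0.49

By Cohen's convention (0.2 small / 0.5 medium / 0.8 large): small effect.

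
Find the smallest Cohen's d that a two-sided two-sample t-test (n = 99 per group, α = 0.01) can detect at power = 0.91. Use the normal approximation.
d ≈ 0.56

Minimum detectable effect (two-sample t-test, normal approximation):
d = (z_{α/2} + z_β) / √(n/2)
d = (2.576 + 1.341) / √(99/2)
d = 3.917 / 7.036
d ≈ 0.56

By Cohen's convention (0.2 small / 0.5 medium / 0.8 large): medium effect.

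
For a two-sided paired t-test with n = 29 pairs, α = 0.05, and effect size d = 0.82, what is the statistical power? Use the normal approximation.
Power ≈ 0.99

Power calculation (paired t-test, normal approximation):
z_β = d · √n - z_{α/2}
z_β = 0.82 · √29 - 1.960
z_β = 0.82 · 5.385 - 1.960
z_β = 2.456

Power = Φ(z_β) = Φ(2.456) ≈ 0.993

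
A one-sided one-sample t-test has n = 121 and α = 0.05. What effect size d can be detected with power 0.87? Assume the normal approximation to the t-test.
d ≈ 0.25

Minimum detectable effect (one-sample t-test, normal approximation):
d = (z_α + z_β) / √n
d = (1.645 + 1.126) / √121
d = 2.771 / 11.000
d ≈ 0.25

By Cohen's convention (0.2 small / 0.5 medium / 0.8 large): small effect.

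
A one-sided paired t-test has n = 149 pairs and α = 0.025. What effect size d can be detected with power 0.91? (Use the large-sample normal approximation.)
d ≈ 0.27

Minimum detectable effect (paired t-test, normal approximation):
d = (z_α + z_β) / √n
d = (1.960 + 1.341) / √149
d = 3.301 / 12.207
d ≈ 0.27

By Cohen's convention (0.2 small / 0.5 medium / 0.8 large): small effect.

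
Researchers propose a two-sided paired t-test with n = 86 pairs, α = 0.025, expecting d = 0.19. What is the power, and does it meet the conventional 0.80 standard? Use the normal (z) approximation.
Power ≈ 0.32; the study is underpowered (power < 0.80)

Power calculation (paired t-test, normal approximation):
z_β = d · √n - z_{α/2}
z_β = 0.19 · √86 - 2.241
z_β = 0.19 · 9.274 - 2.241
z_β = -0.479

Power = Φ(z_β) = Φ(-0.479) ≈ 0.316

Effect size d = 0.19 is very small by Cohen's convention (0.2/0.5/0.8).

Threshold: power ≥ 0.80 is conventionally adequate.
Power ≈ 0.32 → the study is underpowered (power < 0.80).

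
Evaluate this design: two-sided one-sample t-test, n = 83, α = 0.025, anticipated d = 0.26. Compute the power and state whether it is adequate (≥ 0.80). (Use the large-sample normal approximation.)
Power ≈ 0.55; the study is underpowered (power < 0.80)

Power calculation (one-sample t-test, normal approximation):
z_β = d · √n - z_{α/2}
z_β = 0.26 · √83 - 2.241
z_β = 0.26 · 9.110 - 2.241
z_β = 0.127

Power = Φ(z_β) = Φ(0.127) ≈ 0.551

Effect size d = 0.26 is small by Cohen's convention (0.2/0.5/0.8).

Threshold: power ≥ 0.80 is conventionally adequate.
Power ≈ 0.55 → the study is underpowered (power < 0.80).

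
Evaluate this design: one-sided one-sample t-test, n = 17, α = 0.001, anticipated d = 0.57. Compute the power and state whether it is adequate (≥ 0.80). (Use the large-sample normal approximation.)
Power ≈ 0.23; the study is underpowered (power < 0.80)

Power calculation (one-sample t-test, normal approximation):
z_β = d · √n - z_α
z_β = 0.57 · √17 - 3.090
z_β = 0.57 · 4.123 - 3.090
z_β = -0.740

Power = Φ(z_β) = Φ(-0.740) ≈ 0.230

Effect size d = 0.57 is medium by Cohen's convention (0.2/0.5/0.8).

Threshold: power ≥ 0.80 is conventionally adequate.
Power ≈ 0.23 → the study is underpowered (power < 0.80).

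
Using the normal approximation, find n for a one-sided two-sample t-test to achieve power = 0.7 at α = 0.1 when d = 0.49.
n = 28 per group

Sample size formula (two-sample t-test, normal approximation):
n = 2 · ((z_α + z_β) / d)²

z_α = 1.282 (for α = 0.1, one-sided)
z_β = 0.524 (for power = 0.7)
d = 0.49

n = 2 · ((1.282 + 0.524) / 0.49)²
n = 2 · (3.686)²
n ≈ 27.17
Round up to the next whole number: n = 28 per group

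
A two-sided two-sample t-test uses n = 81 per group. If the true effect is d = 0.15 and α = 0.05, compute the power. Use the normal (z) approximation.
Power ≈ 0.16

Power calculation (two-sample t-test, normal approximation):
z_β = d · √(n/2) - z_{α/2}
z_β = 0.15 · √(81/2) - 1.960
z_β = 0.15 · 6.364 - 1.960
z_β = -1.005

Power = Φ(z_β) = Φ(-1.005) ≈ 0.157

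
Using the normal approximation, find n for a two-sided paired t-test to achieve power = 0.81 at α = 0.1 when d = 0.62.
n = 17 pairs

Sample size formula (paired t-test, normal approximation):
n = ((z_{α/2} + z_β) / d)²

z_{α/2} = 1.645 (for α = 0.1, two-sided)
z_β = 0.878 (for power = 0.81)
d = 0.62

n = ((1.645 + 0.878) / 0.62)²
n = (4.069)²
n ≈ 16.56
Round up to the next whole number: n = 17 pairs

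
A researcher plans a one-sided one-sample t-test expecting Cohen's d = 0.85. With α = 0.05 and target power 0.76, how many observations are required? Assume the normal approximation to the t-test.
n = 8

Sample size formula (one-sample t-test, normal approximation):
n = ((z_α + z_β) / d)²

z_α = 1.645 (for α = 0.05, one-sided)
z_β = 0.706 (for power = 0.76)
d = 0.85

n = ((1.645 + 0.706) / 0.85)²
n = (2.766)²
n ≈ 7.65
Round up to the next whole number: n = 8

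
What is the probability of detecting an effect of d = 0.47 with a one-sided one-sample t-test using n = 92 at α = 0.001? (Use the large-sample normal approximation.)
Power ≈ 0.92

Power calculation (one-sample t-test, normal approximation):
z_β = d · √n - z_α
z_β = 0.47 · √92 - 3.090
z_β = 0.47 · 9.592 - 3.090
z_β = 1.418

Power = Φ(z_β) = Φ(1.418) ≈ 0.922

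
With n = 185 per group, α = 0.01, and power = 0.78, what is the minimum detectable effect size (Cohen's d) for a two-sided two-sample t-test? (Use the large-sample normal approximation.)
d ≈ 0.35

Minimum detectable effect (two-sample t-test, normal approximation):
d = (z_{α/2} + z_β) / √(n/2)
d = (2.576 + 0.772) / √(185/2)
d = 3.348 / 9.618
d ≈ 0.35

By Cohen's convention (0.2 small / 0.5 medium / 0.8 large): small effect.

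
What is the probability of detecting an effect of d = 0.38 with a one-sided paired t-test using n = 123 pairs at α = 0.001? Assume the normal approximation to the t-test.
Power ≈ 0.87

Power calculation (paired t-test, normal approximation):
z_β = d · √n - z_α
z_β = 0.38 · √123 - 3.090
z_β = 0.38 · 11.091 - 3.090
z_β = 1.124

Power = Φ(z_β) = Φ(1.124) ≈ 0.870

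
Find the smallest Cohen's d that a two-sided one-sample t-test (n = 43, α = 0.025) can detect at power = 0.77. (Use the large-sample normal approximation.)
d ≈ 0.45

Minimum detectable effect (one-sample t-test, normal approximation):
d = (z_{α/2} + z_β) / √n
d = (2.241 + 0.739) / √43
d = 2.980 / 6.557
d ≈ 0.45

By Cohen's convention (0.2 small / 0.5 medium / 0.8 large): small effect.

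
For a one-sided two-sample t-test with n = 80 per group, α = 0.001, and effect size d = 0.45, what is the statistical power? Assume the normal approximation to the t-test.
Power ≈ 0.40

Power calculation (two-sample t-test, normal approximation):
z_β = d · √(n/2) - z_α
z_β = 0.45 · √(80/2) - 3.090
z_β = 0.45 · 6.325 - 3.090
z_β = -0.244

Power = Φ(z_β) = Φ(-0.244) ≈ 0.404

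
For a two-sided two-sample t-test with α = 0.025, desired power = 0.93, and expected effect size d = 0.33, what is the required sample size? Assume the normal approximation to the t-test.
n = 254 per group

Sample size formula (two-sample t-test, normal approximation):
n = 2 · ((z_{α/2} + z_β) / d)²

z_{α/2} = 2.241 (for α = 0.025, two-sided)
z_β = 1.476 (for power = 0.93)
d = 0.33

n = 2 · ((2.241 + 1.476) / 0.33)²
n = 2 · (11.264)²
n ≈ 253.76
Round up to the next whole number: n = 254 per group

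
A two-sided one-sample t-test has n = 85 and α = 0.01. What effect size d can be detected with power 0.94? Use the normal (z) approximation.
d ≈ 0.45

Minimum detectable effect (one-sample t-test, normal approximation):
d = (z_{α/2} + z_β) / √n
d = (2.576 + 1.555) / √85
d = 4.131 / 9.220
d ≈ 0.45

By Cohen's convention (0.2 small / 0.5 medium / 0.8 large): small effect.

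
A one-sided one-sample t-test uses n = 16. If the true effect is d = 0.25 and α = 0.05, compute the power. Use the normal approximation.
Power ≈ 0.26

Power calculation (one-sample t-test, normal approximation):
z_β = d · √n - z_α
z_β = 0.25 · √16 - 1.645
z_β = 0.25 · 4.000 - 1.645
z_β = -0.645

Power = Φ(z_β) = Φ(-0.645) ≈ 0.260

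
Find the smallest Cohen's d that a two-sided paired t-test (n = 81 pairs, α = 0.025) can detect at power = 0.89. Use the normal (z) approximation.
d ≈ 0.39

Minimum detectable effect (paired t-test, normal approximation):
d = (z_{α/2} + z_β) / √n
d = (2.241 + 1.227) / √81
d = 3.468 / 9.000
d ≈ 0.39

By Cohen's convention (0.2 small / 0.5 medium / 0.8 large): small effect.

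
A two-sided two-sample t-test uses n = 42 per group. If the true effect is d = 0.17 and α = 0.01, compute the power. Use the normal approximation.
Power ≈ 0.04

Power calculation (two-sample t-test, normal approximation):
z_β = d · √(n/2) - z_{α/2}
z_β = 0.17 · √(42/2) - 2.576
z_β = 0.17 · 4.583 - 2.576
z_β = -1.797

Power = Φ(z_β) = Φ(-1.797) ≈ 0.036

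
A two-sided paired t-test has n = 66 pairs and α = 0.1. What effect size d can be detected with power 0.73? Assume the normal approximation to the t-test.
d ≈ 0.28

Minimum detectable effect (paired t-test, normal approximation):
d = (z_{α/2} + z_β) / √n
d = (1.645 + 0.613) / √66
d = 2.258 / 8.124
d ≈ 0.28

By Cohen's convention (0.2 small / 0.5 medium / 0.8 large): small effect.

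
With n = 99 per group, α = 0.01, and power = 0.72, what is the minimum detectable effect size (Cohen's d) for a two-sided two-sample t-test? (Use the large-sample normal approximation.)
d ≈ 0.45

Minimum detectable effect (two-sample t-test, normal approximation):
d = (z_{α/2} + z_β) / √(n/2)
d = (2.576 + 0.583) / √(99/2)
d = 3.159 / 7.036
d ≈ 0.45

By Cohen's convention (0.2 small / 0.5 medium / 0.8 large): small effect.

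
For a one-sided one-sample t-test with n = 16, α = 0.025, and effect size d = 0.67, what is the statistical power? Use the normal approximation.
Power ≈ 0.76

Power calculation (one-sample t-test, normal approximation):
z_β = d · √n - z_α
z_β = 0.67 · √16 - 1.960
z_β = 0.67 · 4.000 - 1.960
z_β = 0.720

Power = Φ(z_β) = Φ(0.720) ≈ 0.764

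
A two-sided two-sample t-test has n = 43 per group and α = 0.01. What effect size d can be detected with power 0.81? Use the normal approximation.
d ≈ 0.74

Minimum detectable effect (two-sample t-test, normal approximation):
d = (z_{α/2} + z_β) / √(n/2)
d = (2.576 + 0.878) / √(43/2)
d = 3.454 / 4.637
d ≈ 0.74

By Cohen's convention (0.2 small / 0.5 medium / 0.8 large): medium effect.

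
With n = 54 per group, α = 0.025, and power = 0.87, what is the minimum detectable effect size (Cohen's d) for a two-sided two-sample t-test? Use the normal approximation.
d ≈ 0.65

Minimum detectable effect (two-sample t-test, normal approximation):
d = (z_{α/2} + z_β) / √(n/2)
d = (2.241 + 1.126) / √(54/2)
d = 3.368 / 5.196
d ≈ 0.65

By Cohen's convention (0.2 small / 0.5 medium / 0.8 large): medium effect.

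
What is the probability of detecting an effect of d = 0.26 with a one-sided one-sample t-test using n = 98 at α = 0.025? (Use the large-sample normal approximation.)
Power ≈ 0.73

Power calculation (one-sample t-test, normal approximation):
z_β = d · √n - z_α
z_β = 0.26 · √98 - 1.960
z_β = 0.26 · 9.899 - 1.960
z_β = 0.614

Power = Φ(z_β) = Φ(0.614) ≈ 0.730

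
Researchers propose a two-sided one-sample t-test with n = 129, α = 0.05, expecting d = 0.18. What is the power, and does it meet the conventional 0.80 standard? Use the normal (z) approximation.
Power ≈ 0.53; the study is underpowered (power < 0.80)

Power calculation (one-sample t-test, normal approximation):
z_β = d · √n - z_{α/2}
z_β = 0.18 · √129 - 1.960
z_β = 0.18 · 11.358 - 1.960
z_β = 0.084

Power = Φ(z_β) = Φ(0.084) ≈ 0.534

Effect size d = 0.18 is very small by Cohen's convention (0.2/0.5/0.8).

Threshold: power ≥ 0.80 is conventionally adequate.
Power ≈ 0.53 → the study is underpowered (power < 0.80).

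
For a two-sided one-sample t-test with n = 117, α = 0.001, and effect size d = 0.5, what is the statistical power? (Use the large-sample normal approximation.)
Power ≈ 0.98

Power calculation (one-sample t-test, normal approximation):
z_β = d · √n - z_{α/2}
z_β = 0.5 · √117 - 3.291
z_β = 0.5 · 10.817 - 3.291
z_β = 2.118

Power = Φ(z_β) = Φ(2.118) ≈ 0.983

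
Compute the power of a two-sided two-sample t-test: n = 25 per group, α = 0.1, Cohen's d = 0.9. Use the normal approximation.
Power ≈ 0.94

Power calculation (two-sample t-test, normal approximation):
z_β = d · √(n/2) - z_{α/2}
z_β = 0.9 · √(25/2) - 1.645
z_β = 0.9 · 3.536 - 1.645
z_β = 1.537

Power = Φ(z_β) = Φ(1.537) ≈ 0.938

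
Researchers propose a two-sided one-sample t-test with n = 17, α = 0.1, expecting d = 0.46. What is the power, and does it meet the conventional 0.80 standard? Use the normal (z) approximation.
Power ≈ 0.60; the study is underpowered (power < 0.80)

Power calculation (one-sample t-test, normal approximation):
z_β = d · √n - z_{α/2}
z_β = 0.46 · √17 - 1.645
z_β = 0.46 · 4.123 - 1.645
z_β = 0.252

Power = Φ(z_β) = Φ(0.252) ≈ 0.599

Effect size d = 0.46 is small by Cohen's convention (0.2/0.5/0.8).

Threshold: power ≥ 0.80 is conventionally adequate.
Power ≈ 0.60 → the study is underpowered (power < 0.80).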